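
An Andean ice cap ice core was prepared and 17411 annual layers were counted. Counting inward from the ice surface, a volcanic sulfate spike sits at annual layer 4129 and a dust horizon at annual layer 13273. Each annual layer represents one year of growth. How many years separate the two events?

13273 − 4129 = 9144 annual layers lie between the two events.
That is 9144 years at one annual layer per year.

9144 years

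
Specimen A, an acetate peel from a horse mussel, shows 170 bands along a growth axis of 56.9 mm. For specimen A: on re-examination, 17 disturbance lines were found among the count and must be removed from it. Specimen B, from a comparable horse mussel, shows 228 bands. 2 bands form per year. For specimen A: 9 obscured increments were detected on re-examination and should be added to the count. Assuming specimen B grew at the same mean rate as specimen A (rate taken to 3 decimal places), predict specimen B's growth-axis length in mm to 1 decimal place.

Specimen A: correcting the raw count gives 170 − 17 + 9 = 162 true bands.
Specimen A: with 2 bands per year, 162 / 2 = 81 years.
A: Extension rate ≈ 56.9 / 81 = 0.702 mm/year.
Specimen B: with 2 bands per year, 228 / 2 = 114 years. Length of B = 0.702 × 114 = 80.0 mm.

80.0 mm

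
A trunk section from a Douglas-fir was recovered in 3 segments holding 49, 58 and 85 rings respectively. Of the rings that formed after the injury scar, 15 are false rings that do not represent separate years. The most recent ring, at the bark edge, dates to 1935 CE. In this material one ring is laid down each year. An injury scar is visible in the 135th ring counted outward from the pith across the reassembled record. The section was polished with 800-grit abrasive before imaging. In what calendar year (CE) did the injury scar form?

Total rings = 49 + 58 + 85 = 192.
192 − 135 = 57 rings lie beyond the injury scar toward the bark edge.
Excluding 15 false rings: 57 − 15 = 42.
1935 − 42 = 1893 CE.

1893 CE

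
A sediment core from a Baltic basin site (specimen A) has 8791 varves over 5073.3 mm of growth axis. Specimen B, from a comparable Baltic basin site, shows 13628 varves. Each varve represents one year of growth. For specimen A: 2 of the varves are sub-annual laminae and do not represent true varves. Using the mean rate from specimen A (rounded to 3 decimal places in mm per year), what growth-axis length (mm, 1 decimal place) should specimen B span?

7863.4 mm

Specimen A: correcting the raw count gives 8791 − 2 = 8789 true varves.
A: 5073.3 mm over 8789 years gives 5073.3 / 8789 ≈ 0.577 mm/year.
For B, 0.577 mm/year × 13628 years = 7863.4 mm.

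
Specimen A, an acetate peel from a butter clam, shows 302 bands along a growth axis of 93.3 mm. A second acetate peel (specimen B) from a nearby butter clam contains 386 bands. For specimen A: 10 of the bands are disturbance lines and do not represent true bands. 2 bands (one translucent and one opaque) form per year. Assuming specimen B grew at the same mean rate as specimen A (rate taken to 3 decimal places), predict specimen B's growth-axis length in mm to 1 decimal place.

Specimen A: true band count = 302 − 10 = 292.
Specimen A: with 2 bands per year, 292 / 2 = 146 years.
A: 93.3 mm over 146 years gives 93.3 / 146 ≈ 0.639 mm/yr.
Specimen B: with 2 bands per year, 386 / 2 = 193 years. For B, 0.639 mm/year × 193 years = 123.3 mm.

123.3 mm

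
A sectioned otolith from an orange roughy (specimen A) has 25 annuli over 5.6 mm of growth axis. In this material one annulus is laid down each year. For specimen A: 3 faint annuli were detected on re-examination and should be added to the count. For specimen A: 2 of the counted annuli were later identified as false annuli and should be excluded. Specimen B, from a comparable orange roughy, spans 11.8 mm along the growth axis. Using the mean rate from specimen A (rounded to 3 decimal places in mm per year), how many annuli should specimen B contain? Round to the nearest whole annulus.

Specimen A: true annulus count = 25 − 2 + 3 = 26.
A: 5.6 mm over 26 years gives 5.6 / 26 ≈ 0.215 mm/yr.
B spans 11.8 / 0.215 = 54.88 years ≈ 55 annuli.

55 annuli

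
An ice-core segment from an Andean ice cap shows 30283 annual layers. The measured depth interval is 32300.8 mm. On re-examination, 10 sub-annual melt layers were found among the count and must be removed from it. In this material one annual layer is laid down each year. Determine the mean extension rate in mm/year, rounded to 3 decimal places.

1.067 mm/year

Adjusted count: 30283 − 10 = 30273 annual layers.
32300.8 mm over 30273 years gives 32300.8 / 30273 ≈ 1.067 mm/year.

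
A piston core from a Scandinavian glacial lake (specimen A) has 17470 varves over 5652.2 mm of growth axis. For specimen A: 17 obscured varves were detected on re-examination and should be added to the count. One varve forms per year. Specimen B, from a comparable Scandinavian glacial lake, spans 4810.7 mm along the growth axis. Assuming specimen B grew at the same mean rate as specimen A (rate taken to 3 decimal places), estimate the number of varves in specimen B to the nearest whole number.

Specimen A: adjusted count: 17470 + 17 = 17487 varves.
A: Extension rate ≈ 5652.2 / 17487 = 0.323 mm/year.
B spans 4810.7 / 0.323 = 14893.81 years ≈ 14894 varves.

14894 varves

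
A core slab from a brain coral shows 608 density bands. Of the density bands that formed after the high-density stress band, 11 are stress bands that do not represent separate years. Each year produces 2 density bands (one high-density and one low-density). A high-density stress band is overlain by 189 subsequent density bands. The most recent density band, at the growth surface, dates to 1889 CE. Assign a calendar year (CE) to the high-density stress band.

1800 CE

There are 189 density bands younger than the high-density stress band.
Excluding 11 false density bands: 189 − 11 = 178.
Dividing by 2 density bands per year: 178 / 2 = 89 years.
Counting back 89 years from 1889 CE places the high-density stress band in 1889 − 89 = 1800 CE.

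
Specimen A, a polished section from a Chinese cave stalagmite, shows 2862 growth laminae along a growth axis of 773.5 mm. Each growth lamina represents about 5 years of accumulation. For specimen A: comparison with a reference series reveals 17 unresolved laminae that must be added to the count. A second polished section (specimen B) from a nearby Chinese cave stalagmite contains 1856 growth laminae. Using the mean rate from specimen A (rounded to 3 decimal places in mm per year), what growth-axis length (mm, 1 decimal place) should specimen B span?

501.1 mm

Specimen A: after corrections the count is 2862 + 17 = 2879 growth laminae.
Specimen A: multiplying by 5 years per growth lamina: 2879 × 5 = 14395 years.
A: Extension rate ≈ 773.5 / 14395 = 0.054 mm/yr.
Specimen B: at 5 years per growth lamina, 1856 × 5 = 9280 years. Length of B = 0.054 × 9280 = 501.1 mm.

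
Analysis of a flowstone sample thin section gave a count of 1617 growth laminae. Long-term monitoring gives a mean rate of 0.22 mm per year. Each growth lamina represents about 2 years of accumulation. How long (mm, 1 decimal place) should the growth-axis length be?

Multiplying by 2 years per growth lamina: 1617 × 2 = 3234 years.
3234 years at 0.22 mm/year gives 0.22 × 3234 = 711.5 mm.

711.5 mm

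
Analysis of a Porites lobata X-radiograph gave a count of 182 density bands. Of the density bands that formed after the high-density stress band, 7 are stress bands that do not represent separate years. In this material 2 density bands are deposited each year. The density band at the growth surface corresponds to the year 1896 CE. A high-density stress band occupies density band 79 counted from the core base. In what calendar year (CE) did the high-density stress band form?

1848 CE

The high-density stress band sits at density band 79 from the core base, so 182 − 79 = 103 density bands formed after it.
103 − 7 false = 96 true density bands after the high-density stress band.
Dividing by 2 density bands per year: 96 / 2 = 48 years.
1896 − 48 = 1848 CE.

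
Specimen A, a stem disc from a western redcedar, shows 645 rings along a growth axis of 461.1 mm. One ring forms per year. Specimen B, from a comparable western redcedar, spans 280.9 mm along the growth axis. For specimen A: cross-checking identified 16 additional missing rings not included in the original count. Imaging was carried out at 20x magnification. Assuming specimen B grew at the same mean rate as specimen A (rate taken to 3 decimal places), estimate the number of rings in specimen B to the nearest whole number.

Specimen A: after corrections the count is 645 + 16 = 661 rings.
A: 461.1 mm over 661 years gives 461.1 / 661 ≈ 0.698 mm/year.
For B, 280.9 / 0.698 = 402.44 years ≈ 402 rings.

402 rings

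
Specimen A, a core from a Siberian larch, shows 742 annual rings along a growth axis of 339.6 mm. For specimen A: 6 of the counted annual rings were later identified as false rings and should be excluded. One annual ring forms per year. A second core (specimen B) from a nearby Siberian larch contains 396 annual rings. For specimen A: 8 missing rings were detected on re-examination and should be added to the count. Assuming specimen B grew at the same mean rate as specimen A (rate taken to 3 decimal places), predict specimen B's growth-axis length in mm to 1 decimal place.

180.6 mm

Specimen A: after corrections the count is 742 − 6 + 8 = 744 annual rings.
A: Extension rate ≈ 339.6 / 744 = 0.456 mm/yr.
Length of B = 0.456 × 396 = 180.6 mm.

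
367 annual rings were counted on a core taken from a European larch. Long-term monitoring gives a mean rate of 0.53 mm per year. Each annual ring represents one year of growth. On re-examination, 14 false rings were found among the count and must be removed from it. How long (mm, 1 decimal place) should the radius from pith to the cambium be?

After corrections the count is 367 − 14 = 353 annual rings.
Length ≈ 0.53 × 353 = 187.1 mm.

187.1 mm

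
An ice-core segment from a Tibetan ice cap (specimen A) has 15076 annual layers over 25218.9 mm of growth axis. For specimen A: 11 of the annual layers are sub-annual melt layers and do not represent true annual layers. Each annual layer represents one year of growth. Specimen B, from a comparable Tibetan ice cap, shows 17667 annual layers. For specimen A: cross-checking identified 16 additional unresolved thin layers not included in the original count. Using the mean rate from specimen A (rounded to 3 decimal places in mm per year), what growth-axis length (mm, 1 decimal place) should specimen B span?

Specimen A: adjusted count: 15076 − 11 + 16 = 15081 annual layers.
A: 25218.9 mm over 15081 years gives 25218.9 / 15081 ≈ 1.672 mm/year.
B's length ≈ 1.672 × 17667 = 29539.2 mm.

29539.2 mm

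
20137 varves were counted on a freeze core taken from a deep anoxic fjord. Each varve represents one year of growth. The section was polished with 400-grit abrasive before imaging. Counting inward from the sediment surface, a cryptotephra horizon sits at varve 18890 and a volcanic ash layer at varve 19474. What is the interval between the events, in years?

Separation: 19474 − 18890 = 584 varves.
One varve per year makes the interval 584 years.

584 years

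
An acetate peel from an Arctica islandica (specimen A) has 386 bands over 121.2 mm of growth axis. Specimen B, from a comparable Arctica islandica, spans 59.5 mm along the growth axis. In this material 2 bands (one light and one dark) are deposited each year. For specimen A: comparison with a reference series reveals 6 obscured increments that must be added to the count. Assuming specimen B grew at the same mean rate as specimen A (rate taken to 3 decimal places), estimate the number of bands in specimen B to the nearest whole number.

193 bands

Specimen A: adjusted count: 386 + 6 = 392 bands.
Specimen A: dividing by 2 bands per year: 392 / 2 = 196 years.
A: 121.2 mm over 196 years gives 121.2 / 196 ≈ 0.618 mm/yr.
Specimen B: 59.5 mm / 0.618 mm per year = 96.28 years; at 2 bands per year that is 96.28 × 2 ≈ 193 bands.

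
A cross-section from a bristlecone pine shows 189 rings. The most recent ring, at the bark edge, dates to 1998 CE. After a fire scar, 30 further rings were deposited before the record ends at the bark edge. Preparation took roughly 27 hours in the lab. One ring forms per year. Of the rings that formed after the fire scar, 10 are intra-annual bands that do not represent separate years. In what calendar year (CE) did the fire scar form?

30 rings formed after the fire scar.
Removing the 10 false rings leaves 30 − 10 = 20 true rings beyond the fire scar.
The ring at the bark edge is 1998 CE, so the fire scar dates to 1998 − 20 = 1978 CE.

1978 CE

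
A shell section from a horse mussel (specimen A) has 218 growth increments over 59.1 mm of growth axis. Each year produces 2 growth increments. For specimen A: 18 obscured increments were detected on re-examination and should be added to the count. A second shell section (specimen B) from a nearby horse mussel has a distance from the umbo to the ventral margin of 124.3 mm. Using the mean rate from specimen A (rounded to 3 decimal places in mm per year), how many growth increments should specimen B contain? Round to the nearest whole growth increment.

Specimen A: adjusted count: 218 + 18 = 236 growth increments.
Specimen A: dividing by 2 growth increments per year: 236 / 2 = 118 years.
A: 59.1 mm over 118 years gives 59.1 / 118 ≈ 0.501 mm/year.
B spans 124.3 / 0.501 = 248.10 years; at 2 growth increments per year that is 248.10 × 2 ≈ 496 growth increments.

496 growth increments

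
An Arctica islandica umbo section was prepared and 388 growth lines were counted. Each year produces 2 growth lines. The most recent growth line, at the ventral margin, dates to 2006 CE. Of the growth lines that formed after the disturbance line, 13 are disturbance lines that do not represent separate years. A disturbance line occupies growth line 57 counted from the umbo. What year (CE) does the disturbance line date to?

Between growth line 57 and the ventral margin there are 388 − 57 = 331 growth lines.
Removing the 13 false growth lines leaves 331 − 13 = 318 true growth lines beyond the disturbance line.
Dividing by 2 growth lines per year: 318 / 2 = 159 years.
2006 − 159 = 1847 CE.

1847 CE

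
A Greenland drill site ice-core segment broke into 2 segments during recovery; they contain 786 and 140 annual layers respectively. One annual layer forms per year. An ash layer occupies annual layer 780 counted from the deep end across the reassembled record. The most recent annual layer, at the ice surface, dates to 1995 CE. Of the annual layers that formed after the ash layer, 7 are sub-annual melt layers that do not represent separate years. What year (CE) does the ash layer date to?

Total annual layers = 786 + 140 = 926.
926 − 780 = 146 annual layers lie beyond the ash layer toward the ice surface.
146 − 7 false = 139 true annual layers after the ash layer.
Counting back 139 years from 1995 CE places the ash layer in 1995 − 139 = 1856 CE.

1856 CE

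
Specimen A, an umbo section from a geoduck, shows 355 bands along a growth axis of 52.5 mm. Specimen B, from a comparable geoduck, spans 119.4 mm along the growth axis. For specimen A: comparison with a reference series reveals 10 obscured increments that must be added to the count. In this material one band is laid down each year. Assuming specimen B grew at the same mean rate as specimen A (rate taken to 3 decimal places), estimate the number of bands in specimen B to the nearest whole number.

829 bands

Specimen A: after corrections the count is 355 + 10 = 365 bands.
A: Mean rate = 52.5 mm / 365 years ≈ 0.144 mm/year.
For B, 119.4 / 0.144 = 829.17 years ≈ 829 bands.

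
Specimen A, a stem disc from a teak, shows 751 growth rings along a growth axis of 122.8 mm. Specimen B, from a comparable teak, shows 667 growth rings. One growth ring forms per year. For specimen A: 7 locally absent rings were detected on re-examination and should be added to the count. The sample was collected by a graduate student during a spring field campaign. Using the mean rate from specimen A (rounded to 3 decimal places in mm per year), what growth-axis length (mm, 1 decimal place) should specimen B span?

Specimen A: after corrections the count is 751 + 7 = 758 growth rings.
A: 122.8 mm over 758 years gives 122.8 / 758 ≈ 0.162 mm/yr.
For B, 0.162 mm/year × 667 years = 108.1 mm.

108.1 mm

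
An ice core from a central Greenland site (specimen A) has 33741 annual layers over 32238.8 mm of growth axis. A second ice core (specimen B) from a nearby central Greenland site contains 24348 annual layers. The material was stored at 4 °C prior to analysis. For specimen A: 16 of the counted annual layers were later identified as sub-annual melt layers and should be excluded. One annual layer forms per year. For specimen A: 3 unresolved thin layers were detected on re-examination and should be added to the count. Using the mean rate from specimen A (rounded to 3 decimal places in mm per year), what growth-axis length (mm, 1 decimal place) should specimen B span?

Specimen A: after corrections the count is 33741 − 16 + 3 = 33728 annual layers.
A: Mean rate = 32238.8 mm / 33728 years ≈ 0.956 mm/yr.
Length of B = 0.956 × 24348 = 23276.7 mm.

23276.7 mm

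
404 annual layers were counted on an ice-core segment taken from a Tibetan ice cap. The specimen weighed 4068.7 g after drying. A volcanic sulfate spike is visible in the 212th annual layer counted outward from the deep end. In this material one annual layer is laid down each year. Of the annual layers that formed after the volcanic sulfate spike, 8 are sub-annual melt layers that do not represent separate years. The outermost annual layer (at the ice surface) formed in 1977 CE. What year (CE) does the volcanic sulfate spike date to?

The volcanic sulfate spike sits at annual layer 212 from the deep end, so 404 − 212 = 192 annual layers formed after it.
192 − 8 false = 184 true annual layers after the volcanic sulfate spike.
1977 − 184 = 1793 CE.

1793 CE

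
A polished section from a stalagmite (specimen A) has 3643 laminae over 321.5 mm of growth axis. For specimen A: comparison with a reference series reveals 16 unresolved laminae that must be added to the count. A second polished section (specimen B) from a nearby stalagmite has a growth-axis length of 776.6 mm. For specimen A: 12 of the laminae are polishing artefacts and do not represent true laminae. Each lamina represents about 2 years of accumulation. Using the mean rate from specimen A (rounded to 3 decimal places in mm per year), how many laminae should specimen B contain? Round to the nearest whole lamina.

8825 laminae

Specimen A: true lamina count = 3643 − 12 + 16 = 3647.
Specimen A: multiplying by 2 years per lamina: 3647 × 2 = 7294 years.
A: Extension rate ≈ 321.5 / 7294 = 0.044 mm per year.
B spans 776.6 / 0.044 = 17650.00 years; at 2 years per lamina that is 17650.00 / 2 ≈ 8825 laminae.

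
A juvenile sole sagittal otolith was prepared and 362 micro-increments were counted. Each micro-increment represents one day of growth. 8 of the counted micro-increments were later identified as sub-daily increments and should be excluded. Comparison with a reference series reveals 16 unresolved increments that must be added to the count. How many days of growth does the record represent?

After corrections the count is 362 − 8 + 16 = 370 micro-increments.
One micro-increment per day makes the duration 370 days.

370 days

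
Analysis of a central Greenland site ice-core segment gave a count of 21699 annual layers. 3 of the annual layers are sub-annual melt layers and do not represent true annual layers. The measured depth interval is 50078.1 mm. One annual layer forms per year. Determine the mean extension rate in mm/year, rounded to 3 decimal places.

2.308 mm/year

Correcting the raw count gives 21699 − 3 = 21696 true annual layers.
50078.1 mm over 21696 years gives 50078.1 / 21696 ≈ 2.308 mm/year.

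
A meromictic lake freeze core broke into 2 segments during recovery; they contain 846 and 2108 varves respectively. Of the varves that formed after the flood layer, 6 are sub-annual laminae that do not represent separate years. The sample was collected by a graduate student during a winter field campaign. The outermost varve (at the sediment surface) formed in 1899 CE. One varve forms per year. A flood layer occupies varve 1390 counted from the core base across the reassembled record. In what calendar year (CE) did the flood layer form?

341 CE

Total varves = 846 + 2108 = 2954.
2954 − 1390 = 1564 varves lie beyond the flood layer toward the sediment surface.
Removing the 6 false varves leaves 1564 − 6 = 1558 true varves beyond the flood layer.
Counting back 1558 years from 1899 CE places the flood layer in 1899 − 1558 = 341 CE.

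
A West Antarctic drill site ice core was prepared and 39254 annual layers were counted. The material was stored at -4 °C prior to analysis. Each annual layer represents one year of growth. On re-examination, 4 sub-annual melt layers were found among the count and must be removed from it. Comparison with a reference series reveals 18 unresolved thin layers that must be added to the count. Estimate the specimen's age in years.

Correcting the raw count gives 39254 − 4 + 18 = 39268 true annual layers.
One annual layer per year makes the duration 39268 years.

39268 yr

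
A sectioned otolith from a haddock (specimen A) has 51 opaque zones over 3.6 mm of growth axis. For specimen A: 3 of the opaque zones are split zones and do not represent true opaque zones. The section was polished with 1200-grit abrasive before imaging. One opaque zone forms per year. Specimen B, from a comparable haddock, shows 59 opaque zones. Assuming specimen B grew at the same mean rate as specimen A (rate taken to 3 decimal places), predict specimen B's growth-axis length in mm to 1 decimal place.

Specimen A: adjusted count: 51 − 3 = 48 opaque zones.
A: Extension rate ≈ 3.6 / 48 = 0.075 mm/year.
For B, 0.075 mm/year × 59 years = 4.4 mm.

4.4 mm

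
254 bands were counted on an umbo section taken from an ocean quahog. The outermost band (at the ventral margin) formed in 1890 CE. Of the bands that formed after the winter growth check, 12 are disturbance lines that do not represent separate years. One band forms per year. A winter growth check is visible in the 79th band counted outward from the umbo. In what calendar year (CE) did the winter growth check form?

254 − 79 = 175 bands lie beyond the winter growth check toward the ventral margin.
Removing the 12 false bands leaves 175 − 12 = 163 true bands beyond the winter growth check.
Counting back 163 years from 1890 CE places the winter growth check in 1890 − 163 = 1727 CE.

1727 CE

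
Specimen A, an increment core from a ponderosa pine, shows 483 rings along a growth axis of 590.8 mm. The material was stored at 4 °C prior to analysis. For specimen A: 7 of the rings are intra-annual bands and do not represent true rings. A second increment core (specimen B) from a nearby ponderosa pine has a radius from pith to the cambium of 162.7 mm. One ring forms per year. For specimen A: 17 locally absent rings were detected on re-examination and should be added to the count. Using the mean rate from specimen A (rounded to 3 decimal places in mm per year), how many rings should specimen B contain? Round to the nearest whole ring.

136 rings

Specimen A: correcting the raw count gives 483 − 7 + 17 = 493 true rings.
A: 590.8 mm over 493 years gives 590.8 / 493 ≈ 1.198 mm per year.
B spans 162.7 / 1.198 = 135.81 years ≈ 136 rings.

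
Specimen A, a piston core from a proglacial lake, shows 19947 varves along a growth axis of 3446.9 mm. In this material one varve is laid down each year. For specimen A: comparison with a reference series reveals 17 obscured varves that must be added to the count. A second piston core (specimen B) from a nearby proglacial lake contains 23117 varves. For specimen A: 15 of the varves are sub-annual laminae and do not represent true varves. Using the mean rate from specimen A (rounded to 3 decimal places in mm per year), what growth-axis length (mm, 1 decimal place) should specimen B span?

3999.2 mm

Specimen A: after corrections the count is 19947 − 15 + 17 = 19949 varves.
A: Extension rate ≈ 3446.9 / 19949 = 0.173 mm/yr.
For B, 0.173 mm/year × 23117 years = 3999.2 mm.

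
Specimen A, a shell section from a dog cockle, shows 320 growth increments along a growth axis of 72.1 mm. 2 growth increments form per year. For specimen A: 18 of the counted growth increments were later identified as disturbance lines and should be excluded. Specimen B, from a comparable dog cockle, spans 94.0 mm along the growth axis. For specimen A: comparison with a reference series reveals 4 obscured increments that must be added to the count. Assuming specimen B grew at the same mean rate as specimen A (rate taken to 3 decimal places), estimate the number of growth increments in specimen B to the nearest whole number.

399 growth increments

Specimen A: correcting the raw count gives 320 − 18 + 4 = 306 true growth increments.
Specimen A: 306 growth increments at 2 per year is 306 / 2 = 153 years.
A: Extension rate ≈ 72.1 / 153 = 0.471 mm per year.
Specimen B: 94.0 mm / 0.471 mm per year = 199.58 years; at 2 growth increments per year that is 199.58 × 2 ≈ 399 growth increments.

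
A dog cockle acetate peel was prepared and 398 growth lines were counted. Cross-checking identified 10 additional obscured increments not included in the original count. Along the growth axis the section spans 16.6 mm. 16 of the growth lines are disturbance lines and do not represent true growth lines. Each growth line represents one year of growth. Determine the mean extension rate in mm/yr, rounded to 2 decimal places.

0.04 mm/yr

True growth line count = 398 − 16 + 10 = 392.
16.6 mm over 392 years gives 16.6 / 392 ≈ 0.04 mm/yr.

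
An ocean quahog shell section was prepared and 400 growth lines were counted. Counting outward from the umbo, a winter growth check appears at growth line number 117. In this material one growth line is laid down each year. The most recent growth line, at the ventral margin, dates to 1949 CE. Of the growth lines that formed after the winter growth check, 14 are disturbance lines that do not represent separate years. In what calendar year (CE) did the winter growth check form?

1680 CE

Between growth line 117 and the ventral margin there are 400 − 117 = 283 growth lines.
283 − 14 false = 269 true growth lines after the winter growth check.
The growth line at the ventral margin is 1949 CE, so the winter growth check dates to 1949 − 269 = 1680 CE.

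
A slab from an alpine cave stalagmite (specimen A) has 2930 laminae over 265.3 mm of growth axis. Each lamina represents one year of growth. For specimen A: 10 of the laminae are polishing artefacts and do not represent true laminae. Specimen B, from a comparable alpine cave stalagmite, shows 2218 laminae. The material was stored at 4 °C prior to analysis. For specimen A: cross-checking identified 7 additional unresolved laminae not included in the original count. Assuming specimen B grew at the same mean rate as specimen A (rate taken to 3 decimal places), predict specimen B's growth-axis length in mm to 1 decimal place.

Specimen A: true lamina count = 2930 − 10 + 7 = 2927.
A: 265.3 mm over 2927 years gives 265.3 / 2927 ≈ 0.091 mm per year.
B's length ≈ 0.091 × 2218 = 201.8 mm.

201.8 mm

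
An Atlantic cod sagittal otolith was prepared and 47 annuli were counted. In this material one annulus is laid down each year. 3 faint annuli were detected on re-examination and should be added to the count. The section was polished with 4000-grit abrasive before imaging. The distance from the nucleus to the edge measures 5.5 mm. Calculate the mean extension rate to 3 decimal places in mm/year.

After corrections the count is 47 + 3 = 50 annuli.
5.5 mm over 50 years gives 5.5 / 50 ≈ 0.110 mm/year.

0.110 mm/year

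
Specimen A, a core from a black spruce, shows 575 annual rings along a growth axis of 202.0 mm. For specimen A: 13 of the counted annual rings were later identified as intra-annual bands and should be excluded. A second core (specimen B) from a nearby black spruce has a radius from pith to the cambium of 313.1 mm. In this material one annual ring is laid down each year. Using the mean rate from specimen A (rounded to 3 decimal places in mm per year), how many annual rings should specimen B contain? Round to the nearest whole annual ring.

Specimen A: true annual ring count = 575 − 13 = 562.
A: 202.0 mm over 562 years gives 202.0 / 562 ≈ 0.359 mm/yr.
Specimen B: 313.1 mm / 0.359 mm per year = 872.14 years ≈ 872 annual rings.

872 annual rings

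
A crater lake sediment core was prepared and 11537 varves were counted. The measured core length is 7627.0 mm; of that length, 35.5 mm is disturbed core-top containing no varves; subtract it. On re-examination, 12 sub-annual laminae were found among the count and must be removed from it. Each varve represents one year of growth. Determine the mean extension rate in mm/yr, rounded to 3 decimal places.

Correcting the raw count gives 11537 − 12 = 11525 true varves.
Removing the 35.5 mm offcut leaves 7627.0 − 35.5 = 7591.5 mm.
Extension rate ≈ 7591.5 / 11525 = 0.659 mm/yr.

0.659 mm/yr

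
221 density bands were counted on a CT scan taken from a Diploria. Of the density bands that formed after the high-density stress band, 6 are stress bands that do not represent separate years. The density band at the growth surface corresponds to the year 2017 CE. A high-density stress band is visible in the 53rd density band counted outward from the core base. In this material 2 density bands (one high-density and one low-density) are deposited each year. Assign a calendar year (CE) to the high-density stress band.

1936 CE

221 − 53 = 168 density bands lie beyond the high-density stress band toward the growth surface.
Excluding 6 false density bands: 168 − 6 = 162.
With 2 density bands per year, 162 / 2 = 81 years.
The density band at the growth surface is 2017 CE, so the high-density stress band dates to 2017 − 81 = 1936 CE.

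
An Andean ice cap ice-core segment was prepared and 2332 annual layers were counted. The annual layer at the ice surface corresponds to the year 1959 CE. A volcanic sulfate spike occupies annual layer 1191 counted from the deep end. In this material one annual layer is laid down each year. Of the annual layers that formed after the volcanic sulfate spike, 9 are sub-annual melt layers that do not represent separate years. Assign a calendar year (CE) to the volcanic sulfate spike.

827 CE

2332 − 1191 = 1141 annual layers lie beyond the volcanic sulfate spike toward the ice surface.
Removing the 9 false annual layers leaves 1141 − 9 = 1132 true annual layers beyond the volcanic sulfate spike.
1959 − 1132 = 827 CE.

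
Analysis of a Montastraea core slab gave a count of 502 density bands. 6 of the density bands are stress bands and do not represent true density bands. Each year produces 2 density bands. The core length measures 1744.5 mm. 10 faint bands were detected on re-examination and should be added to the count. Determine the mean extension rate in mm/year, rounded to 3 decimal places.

6.895 mm/year

Correcting the raw count gives 502 − 6 + 10 = 506 true density bands.
Dividing by 2 density bands per year: 506 / 2 = 253 years.
Extension rate ≈ 1744.5 / 253 = 6.895 mm/year.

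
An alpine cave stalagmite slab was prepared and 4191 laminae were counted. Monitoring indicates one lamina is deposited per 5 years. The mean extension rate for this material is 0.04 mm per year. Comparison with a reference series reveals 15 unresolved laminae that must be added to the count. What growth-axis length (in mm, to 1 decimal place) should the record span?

True lamina count = 4191 + 15 = 4206.
Multiplying by 5 years per lamina: 4206 × 5 = 21030 years.
21030 years at 0.04 mm/year gives 0.04 × 21030 = 841.2 mm.

841.2 mm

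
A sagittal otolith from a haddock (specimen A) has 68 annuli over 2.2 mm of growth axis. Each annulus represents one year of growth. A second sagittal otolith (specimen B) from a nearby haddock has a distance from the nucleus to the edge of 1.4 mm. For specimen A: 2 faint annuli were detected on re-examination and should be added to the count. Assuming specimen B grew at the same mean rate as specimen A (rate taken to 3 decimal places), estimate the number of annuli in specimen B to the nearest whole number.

45 annuli

Specimen A: after corrections the count is 68 + 2 = 70 annuli.
A: Mean rate = 2.2 mm / 70 years ≈ 0.031 mm per year.
For B, 1.4 / 0.031 = 45.16 years ≈ 45 annuli.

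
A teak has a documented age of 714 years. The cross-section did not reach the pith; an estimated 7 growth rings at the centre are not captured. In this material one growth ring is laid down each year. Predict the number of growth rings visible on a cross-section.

707 growth rings

Expected growth rings over 714 years: 714.
Less the 7 uncaptured growth rings: 714 − 7 = 707.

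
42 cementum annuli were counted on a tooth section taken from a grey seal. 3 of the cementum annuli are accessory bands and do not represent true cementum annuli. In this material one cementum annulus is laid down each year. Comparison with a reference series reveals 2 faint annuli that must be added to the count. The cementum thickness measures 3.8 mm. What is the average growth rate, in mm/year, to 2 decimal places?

True cementum annulus count = 42 − 3 + 2 = 41.
Mean rate = 3.8 mm / 41 years ≈ 0.09 mm/year.

0.09 mm/year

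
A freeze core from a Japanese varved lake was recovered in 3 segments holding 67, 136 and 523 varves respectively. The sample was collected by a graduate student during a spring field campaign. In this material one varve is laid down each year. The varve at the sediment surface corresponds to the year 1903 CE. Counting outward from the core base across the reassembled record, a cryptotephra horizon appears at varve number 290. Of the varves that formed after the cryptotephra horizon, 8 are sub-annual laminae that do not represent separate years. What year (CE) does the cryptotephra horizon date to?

Total varves = 67 + 136 + 523 = 726.
726 − 290 = 436 varves lie beyond the cryptotephra horizon toward the sediment surface.
Removing the 8 false varves leaves 436 − 8 = 428 true varves beyond the cryptotephra horizon.
1903 − 428 = 1475 CE.

1475 CE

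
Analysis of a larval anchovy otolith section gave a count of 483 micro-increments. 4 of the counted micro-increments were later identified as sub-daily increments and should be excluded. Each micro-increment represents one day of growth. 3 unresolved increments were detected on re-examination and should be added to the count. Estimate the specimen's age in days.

482 days

True micro-increment count = 483 − 4 + 3 = 482.
At one micro-increment per day, that is 482 days.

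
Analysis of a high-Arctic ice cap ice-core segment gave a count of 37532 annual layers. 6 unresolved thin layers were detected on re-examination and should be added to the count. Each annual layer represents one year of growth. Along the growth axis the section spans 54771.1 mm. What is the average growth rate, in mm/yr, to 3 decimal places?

1.459 mm/yr

After corrections the count is 37532 + 6 = 37538 annual layers.
Extension rate ≈ 54771.1 / 37538 = 1.459 mm/yr.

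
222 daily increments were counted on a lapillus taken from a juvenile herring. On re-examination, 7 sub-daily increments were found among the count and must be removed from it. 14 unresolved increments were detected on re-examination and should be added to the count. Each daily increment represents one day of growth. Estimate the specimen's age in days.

Correcting the raw count gives 222 − 7 + 14 = 229 true daily increments.
With a one-to-one daily increment periodicity this is 229 days.

229 days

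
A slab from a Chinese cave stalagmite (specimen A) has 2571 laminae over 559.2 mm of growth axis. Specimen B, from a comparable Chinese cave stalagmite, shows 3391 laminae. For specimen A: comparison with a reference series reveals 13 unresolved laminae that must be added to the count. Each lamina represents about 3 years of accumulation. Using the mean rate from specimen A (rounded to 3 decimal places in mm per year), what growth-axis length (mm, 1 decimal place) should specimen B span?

Specimen A: after corrections the count is 2571 + 13 = 2584 laminae.
Specimen A: 2584 laminae at 3 years each span 2584 × 3 = 7752 years.
A: Mean rate = 559.2 mm / 7752 years ≈ 0.072 mm/yr.
Specimen B: at 3 years per lamina, 3391 × 3 = 10173 years. Length of B = 0.072 × 10173 = 732.5 mm.

732.5 mm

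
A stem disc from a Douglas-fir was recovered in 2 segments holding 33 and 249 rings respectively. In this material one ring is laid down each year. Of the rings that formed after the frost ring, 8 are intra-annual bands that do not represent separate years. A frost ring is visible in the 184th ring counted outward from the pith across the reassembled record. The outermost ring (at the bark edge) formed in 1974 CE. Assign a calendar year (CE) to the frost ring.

1884 CE

Total rings = 33 + 249 = 282.
The frost ring sits at ring 184 from the pith, so 282 − 184 = 98 rings formed after it.
98 − 8 false = 90 true rings after the frost ring.
Counting back 90 years from 1974 CE places the frost ring in 1974 − 90 = 1884 CE.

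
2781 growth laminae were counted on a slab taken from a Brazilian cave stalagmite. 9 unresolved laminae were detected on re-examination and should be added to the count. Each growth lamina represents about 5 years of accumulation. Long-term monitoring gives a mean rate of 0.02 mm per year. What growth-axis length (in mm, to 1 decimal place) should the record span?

279.0 mm

Adjusted count: 2781 + 9 = 2790 growth laminae.
Multiplying by 5 years per growth lamina: 2790 × 5 = 13950 years.
Length ≈ 0.02 × 13950 = 279.0 mm.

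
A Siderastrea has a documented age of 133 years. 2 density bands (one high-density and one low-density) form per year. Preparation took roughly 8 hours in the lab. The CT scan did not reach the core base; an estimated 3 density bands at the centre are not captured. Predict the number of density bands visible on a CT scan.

263 density bands

133 years at 2 density bands per year gives 133 × 2 = 266 density bands.
Subtracting the 3 density bands not captured gives 266 − 3 = 263 density bands in the record.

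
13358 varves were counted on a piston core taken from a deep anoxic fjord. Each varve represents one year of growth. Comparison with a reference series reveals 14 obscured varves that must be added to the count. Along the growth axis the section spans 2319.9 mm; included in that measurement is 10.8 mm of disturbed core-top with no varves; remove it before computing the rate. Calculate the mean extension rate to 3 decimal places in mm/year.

After corrections the count is 13358 + 14 = 13372 varves.
Removing the 10.8 mm offcut leaves 2319.9 − 10.8 = 2309.1 mm.
Mean rate = 2309.1 mm / 13372 years ≈ 0.173 mm/year.

0.173 mm/year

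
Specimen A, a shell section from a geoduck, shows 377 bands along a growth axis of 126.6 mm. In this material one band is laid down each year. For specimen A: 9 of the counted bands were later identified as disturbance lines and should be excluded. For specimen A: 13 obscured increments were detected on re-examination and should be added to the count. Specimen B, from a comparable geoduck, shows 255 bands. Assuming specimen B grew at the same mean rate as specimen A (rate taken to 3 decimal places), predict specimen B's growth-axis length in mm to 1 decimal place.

84.7 mm

Specimen A: true band count = 377 − 9 + 13 = 381.
A: Mean rate = 126.6 mm / 381 years ≈ 0.332 mm per year.
For B, 0.332 mm/year × 255 years = 84.7 mm.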